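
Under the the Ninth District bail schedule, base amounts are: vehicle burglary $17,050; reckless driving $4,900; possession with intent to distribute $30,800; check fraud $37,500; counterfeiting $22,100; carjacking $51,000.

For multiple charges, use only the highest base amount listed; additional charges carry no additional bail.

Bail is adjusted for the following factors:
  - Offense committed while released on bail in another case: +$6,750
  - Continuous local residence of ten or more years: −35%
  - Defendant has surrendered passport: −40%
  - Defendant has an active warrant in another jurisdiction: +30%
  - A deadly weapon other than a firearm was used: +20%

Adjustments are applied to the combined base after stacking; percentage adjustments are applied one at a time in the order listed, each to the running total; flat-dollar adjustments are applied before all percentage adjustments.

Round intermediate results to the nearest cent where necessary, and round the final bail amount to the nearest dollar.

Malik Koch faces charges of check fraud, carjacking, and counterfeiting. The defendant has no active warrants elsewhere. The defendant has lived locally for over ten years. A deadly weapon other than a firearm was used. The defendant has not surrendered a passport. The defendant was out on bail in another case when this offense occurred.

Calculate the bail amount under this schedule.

$45,045

Base amounts from the schedule: check fraud $37,500; carjacking $51,000; counterfeiting $22,100.
Stacking rule: use the highest base only. Highest is carjacking at $51,000. Combined base = $51,000.
Offense committed while released on bail in another case (+$6,750 flat): $51,000 + $6,750 = $57,750.
Continuous local residence of ten or more years (−35%): $57,750 × 0.65 = $37,537.50.
A deadly weapon other than a firearm was used (+20%): $37,537.50 × 1.2 = $45,045.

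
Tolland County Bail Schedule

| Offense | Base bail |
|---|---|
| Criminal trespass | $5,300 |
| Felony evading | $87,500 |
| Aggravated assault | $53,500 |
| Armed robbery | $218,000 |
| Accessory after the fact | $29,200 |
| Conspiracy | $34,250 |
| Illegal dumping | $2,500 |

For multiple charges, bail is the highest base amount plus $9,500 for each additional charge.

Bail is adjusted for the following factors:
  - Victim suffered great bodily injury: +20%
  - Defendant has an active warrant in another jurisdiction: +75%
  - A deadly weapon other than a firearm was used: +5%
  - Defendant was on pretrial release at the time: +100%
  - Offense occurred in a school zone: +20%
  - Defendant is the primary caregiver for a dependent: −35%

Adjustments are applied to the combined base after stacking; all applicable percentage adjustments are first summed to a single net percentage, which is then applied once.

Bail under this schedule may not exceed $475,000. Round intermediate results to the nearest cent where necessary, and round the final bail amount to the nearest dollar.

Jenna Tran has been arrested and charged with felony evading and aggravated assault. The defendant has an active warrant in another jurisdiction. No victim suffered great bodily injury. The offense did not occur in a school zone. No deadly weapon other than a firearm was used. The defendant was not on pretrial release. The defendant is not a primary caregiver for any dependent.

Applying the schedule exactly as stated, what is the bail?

$169,750

Base amounts from the schedule: felony evading $87,500; aggravated assault $53,500.
Stacking rule: highest base plus $9,500 per additional charge. Highest is felony evading at $87,500; 1 additional charge → +$9,500. Combined base = $97,000.
Defendant has an active warrant in another jurisdiction (+75%): $97,000 × 1.75 = $169,750.
$169,750 is within the $475,000 maximum.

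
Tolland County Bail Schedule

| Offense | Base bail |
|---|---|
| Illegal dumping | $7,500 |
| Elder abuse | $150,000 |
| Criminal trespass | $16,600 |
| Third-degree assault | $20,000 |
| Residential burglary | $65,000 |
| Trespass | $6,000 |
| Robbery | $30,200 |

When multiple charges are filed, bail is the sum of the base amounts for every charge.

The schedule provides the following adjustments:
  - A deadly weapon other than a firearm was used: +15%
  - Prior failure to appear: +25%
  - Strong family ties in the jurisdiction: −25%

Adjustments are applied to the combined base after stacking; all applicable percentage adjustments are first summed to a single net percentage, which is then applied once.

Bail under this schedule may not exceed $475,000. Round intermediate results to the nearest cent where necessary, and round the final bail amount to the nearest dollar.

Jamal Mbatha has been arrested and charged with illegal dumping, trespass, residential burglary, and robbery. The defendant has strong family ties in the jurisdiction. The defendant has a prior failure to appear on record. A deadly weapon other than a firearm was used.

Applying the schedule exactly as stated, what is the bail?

Base amounts from the schedule: illegal dumping $7,500; trespass $6,000; residential burglary $65,000; robbery $30,200.
Stacking rule: sum of all bases. $7,500 + $6,000 + $65,000 + $30,200 = $108,700.
Net percentage adjustment: +15% +25% −25% = +15%. $108,700 × 1.15 = $125,005.
$125,005 is within the $475,000 maximum.

$125,005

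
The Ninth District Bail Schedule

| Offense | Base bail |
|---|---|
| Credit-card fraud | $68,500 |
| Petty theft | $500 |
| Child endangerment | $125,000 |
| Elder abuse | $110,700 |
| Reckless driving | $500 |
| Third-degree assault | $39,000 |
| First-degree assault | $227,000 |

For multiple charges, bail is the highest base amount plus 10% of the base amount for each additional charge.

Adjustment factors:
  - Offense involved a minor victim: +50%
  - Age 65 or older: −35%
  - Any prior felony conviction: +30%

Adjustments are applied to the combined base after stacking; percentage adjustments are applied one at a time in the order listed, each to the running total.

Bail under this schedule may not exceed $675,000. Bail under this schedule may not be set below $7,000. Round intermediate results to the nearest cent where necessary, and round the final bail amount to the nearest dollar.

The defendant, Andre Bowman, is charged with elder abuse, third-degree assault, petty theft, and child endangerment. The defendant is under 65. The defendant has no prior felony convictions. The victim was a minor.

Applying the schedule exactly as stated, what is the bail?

$210,030

Base amounts from the schedule: elder abuse $110,700; third-degree assault $39,000; petty theft $500; child endangerment $125,000.
Stacking rule: highest base plus 10% of each additional charge. Highest is child endangerment at $125,000. Additional: $110,700 × 10% = $11,070; $39,000 × 10% = $3,900; $500 × 10% = $50. Combined base = $125,000 + $15,020 = $140,020.
Offense involved a minor victim (+50%): $140,020 × 1.5 = $210,030.
$210,030 is within the $675,000 maximum.
$210,030 is at or above the $7,000 minimum.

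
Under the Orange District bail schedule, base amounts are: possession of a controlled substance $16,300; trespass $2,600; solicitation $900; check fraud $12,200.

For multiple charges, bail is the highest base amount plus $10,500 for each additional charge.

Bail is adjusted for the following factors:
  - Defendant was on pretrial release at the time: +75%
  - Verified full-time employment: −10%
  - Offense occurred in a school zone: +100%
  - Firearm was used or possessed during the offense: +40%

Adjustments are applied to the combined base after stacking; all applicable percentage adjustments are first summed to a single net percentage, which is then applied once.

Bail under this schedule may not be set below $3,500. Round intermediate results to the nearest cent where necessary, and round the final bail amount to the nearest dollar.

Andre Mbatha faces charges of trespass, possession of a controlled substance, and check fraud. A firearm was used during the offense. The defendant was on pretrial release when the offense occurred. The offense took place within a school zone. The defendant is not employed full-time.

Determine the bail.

$117,495

Base amounts from the schedule: trespass $2,600; possession of a controlled substance $16,300; check fraud $12,200.
Stacking rule: highest base plus $10,500 per additional charge. Highest is possession of a controlled substance at $16,300; 2 additional charges → +$21,000. Combined base = $37,300.
Net percentage adjustment: +75% +100% +40% = +215%. $37,300 × 3.15 = $117,495.
$117,495 is at or above the $3,500 minimum.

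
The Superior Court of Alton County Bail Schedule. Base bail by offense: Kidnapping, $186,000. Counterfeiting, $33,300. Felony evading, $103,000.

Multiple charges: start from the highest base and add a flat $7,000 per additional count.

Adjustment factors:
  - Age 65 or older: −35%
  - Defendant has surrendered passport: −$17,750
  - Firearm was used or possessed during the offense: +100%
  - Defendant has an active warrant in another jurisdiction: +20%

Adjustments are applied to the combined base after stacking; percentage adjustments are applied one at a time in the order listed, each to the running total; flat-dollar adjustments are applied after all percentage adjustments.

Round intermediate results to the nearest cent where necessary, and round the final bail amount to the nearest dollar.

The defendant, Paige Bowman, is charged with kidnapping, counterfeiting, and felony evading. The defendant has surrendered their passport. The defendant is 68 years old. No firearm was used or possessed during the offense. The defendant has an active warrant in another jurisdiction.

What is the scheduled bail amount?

$138,250

Base amounts from the schedule: kidnapping $186,000; counterfeiting $33,300; felony evading $103,000.
Stacking rule: highest base plus $7,000 per additional charge. Highest is kidnapping at $186,000; 2 additional charges → +$14,000. Combined base = $200,000.
Age 65 or older (−35%): $200,000 × 0.65 = $130,000.
Defendant has an active warrant in another jurisdiction (+20%): $130,000 × 1.2 = $156,000.
Defendant has surrendered passport (−$17,750 flat): $156,000 − $17,750 = $138,250.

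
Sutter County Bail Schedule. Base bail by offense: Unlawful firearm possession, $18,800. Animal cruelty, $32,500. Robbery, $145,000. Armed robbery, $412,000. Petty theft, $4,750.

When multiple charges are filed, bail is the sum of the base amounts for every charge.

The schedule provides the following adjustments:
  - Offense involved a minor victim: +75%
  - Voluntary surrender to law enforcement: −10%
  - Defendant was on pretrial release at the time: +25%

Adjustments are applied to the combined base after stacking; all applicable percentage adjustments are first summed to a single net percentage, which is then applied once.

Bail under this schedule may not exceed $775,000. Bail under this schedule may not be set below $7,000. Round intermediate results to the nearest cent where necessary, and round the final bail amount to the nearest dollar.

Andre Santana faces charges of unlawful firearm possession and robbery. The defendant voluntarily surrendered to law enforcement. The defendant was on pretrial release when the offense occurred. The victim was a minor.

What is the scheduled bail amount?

Base amounts from the schedule: unlawful firearm possession $18,800; robbery $145,000.
Stacking rule: sum of all bases. $18,800 + $145,000 = $163,800.
Net percentage adjustment: +75% −10% +25% = +90%. $163,800 × 1.9 = $311,220.
$311,220 is within the $775,000 maximum.
$311,220 is at or above the $7,000 minimum.

$311,220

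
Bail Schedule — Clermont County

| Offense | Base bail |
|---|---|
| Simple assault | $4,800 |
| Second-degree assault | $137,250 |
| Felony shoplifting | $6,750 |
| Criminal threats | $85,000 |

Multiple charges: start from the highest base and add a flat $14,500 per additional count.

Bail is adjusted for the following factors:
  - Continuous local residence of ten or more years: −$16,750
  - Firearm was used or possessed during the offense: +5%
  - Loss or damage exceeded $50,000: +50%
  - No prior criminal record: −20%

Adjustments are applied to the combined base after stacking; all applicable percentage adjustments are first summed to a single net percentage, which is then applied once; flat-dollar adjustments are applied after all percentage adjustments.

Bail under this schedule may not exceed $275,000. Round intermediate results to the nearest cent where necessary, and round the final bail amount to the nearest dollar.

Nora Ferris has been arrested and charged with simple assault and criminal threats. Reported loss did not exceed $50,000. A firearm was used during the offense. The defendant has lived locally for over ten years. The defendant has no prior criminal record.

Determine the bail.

$67,825

Base amounts from the schedule: simple assault $4,800; criminal threats $85,000.
Stacking rule: highest base plus $14,500 per additional charge. Highest is criminal threats at $85,000; 1 additional charge → +$14,500. Combined base = $99,500.
Net percentage adjustment: +5% −20% = −15%. $99,500 × 0.85 = $84,575.
Continuous local residence of ten or more years (−$16,750 flat): $84,575 − $16,750 = $67,825.
$67,825 is within the $275,000 maximum.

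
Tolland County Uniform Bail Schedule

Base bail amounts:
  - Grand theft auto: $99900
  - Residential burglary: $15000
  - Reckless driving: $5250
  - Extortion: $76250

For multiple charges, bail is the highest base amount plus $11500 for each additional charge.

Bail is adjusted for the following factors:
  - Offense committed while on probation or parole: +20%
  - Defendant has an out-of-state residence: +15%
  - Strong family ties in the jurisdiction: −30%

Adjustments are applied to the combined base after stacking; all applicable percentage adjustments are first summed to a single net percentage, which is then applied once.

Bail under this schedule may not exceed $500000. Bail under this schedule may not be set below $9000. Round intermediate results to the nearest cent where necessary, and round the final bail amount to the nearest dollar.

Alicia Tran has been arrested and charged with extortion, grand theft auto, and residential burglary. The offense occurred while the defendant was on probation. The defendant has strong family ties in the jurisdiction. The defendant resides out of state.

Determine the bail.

Base amounts from the schedule: extortion $76250; grand theft auto $99900; residential burglary $15000.
Stacking rule: highest base plus $11500 per additional charge. Highest is grand theft auto at $99900; 2 additional charges → +$23000. Combined base = $122900.
Net percentage adjustment: +20% +15% −30% = +5%. $122900 × 1.05 = $129045.
$129045 is within the $500000 maximum.
$129045 is at or above the $9000 minimum.

$129045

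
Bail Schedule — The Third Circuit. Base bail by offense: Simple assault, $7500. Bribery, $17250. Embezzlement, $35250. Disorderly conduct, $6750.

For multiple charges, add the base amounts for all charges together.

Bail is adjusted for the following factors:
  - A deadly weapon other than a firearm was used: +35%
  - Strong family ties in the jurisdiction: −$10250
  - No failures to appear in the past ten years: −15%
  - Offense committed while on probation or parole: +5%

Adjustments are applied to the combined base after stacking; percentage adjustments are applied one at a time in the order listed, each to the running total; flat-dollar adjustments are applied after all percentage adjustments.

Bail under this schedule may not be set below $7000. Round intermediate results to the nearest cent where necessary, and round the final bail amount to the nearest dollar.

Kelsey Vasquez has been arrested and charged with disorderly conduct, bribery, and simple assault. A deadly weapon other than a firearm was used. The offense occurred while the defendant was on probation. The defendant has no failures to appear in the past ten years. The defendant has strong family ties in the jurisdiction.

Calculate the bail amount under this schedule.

Base amounts from the schedule: disorderly conduct $6750; bribery $17250; simple assault $7500.
Stacking rule: sum of all bases. $6750 + $17250 + $7500 = $31500.
A deadly weapon other than a firearm was used (+35%): $31500 × 1.35 = $42525.
No failures to appear in the past ten years (−15%): $42525 × 0.85 = $36146.25.
Offense committed while on probation or parole (+5%): $36146.25 × 1.05 = $37953.56.
Strong family ties in the jurisdiction (−$10250 flat): $37953.56 − $10250 = $27703.56.
$27703.56 is at or above the $7000 minimum.
Rounded to the nearest dollar: $27704.

$27704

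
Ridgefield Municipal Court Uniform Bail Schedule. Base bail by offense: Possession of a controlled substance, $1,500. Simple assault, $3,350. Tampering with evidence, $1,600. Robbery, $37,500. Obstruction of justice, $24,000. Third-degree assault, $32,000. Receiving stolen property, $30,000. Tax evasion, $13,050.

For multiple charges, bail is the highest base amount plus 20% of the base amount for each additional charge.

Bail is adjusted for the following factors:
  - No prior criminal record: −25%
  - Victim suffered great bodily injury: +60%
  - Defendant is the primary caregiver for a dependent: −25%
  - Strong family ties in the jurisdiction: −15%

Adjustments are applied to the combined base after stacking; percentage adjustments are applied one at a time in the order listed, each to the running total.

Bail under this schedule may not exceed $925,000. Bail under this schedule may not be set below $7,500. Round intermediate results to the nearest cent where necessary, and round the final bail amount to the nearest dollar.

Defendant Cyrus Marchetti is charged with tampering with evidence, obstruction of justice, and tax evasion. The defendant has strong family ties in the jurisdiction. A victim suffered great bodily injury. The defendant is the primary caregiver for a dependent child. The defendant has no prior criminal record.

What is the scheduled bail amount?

$20,601

Base amounts from the schedule: tampering with evidence $1,600; obstruction of justice $24,000; tax evasion $13,050.
Stacking rule: highest base plus 20% of each additional charge. Highest is obstruction of justice at $24,000. Additional: $1,600 × 20% = $320; $13,050 × 20% = $2,610. Combined base = $24,000 + $2,930 = $26,930.
No prior criminal record (−25%): $26,930 × 0.75 = $20,197.50.
Victim suffered great bodily injury (+60%): $20,197.50 × 1.6 = $32,316.
Defendant is the primary caregiver for a dependent (−25%): $32,316 × 0.75 = $24,237.
Strong family ties in the jurisdiction (−15%): $24,237 × 0.85 = $20,601.45.
$20,601.45 is within the $925,000 maximum.
$20,601.45 is at or above the $7,500 minimum.
Rounded to the nearest dollar: $20,601.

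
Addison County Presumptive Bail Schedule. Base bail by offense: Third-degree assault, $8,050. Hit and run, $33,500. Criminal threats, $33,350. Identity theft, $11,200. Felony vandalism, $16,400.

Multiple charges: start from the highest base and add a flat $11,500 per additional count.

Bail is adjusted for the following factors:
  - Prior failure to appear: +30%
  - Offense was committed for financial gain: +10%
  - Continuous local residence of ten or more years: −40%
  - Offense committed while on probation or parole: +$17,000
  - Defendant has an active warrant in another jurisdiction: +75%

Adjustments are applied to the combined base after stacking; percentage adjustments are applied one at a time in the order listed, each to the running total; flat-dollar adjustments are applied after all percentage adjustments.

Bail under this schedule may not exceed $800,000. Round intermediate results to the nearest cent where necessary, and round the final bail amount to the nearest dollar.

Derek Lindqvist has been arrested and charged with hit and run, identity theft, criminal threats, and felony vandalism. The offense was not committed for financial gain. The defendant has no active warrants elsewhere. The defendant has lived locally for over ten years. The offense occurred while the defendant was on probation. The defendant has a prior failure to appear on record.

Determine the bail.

Base amounts from the schedule: hit and run $33,500; identity theft $11,200; criminal threats $33,350; felony vandalism $16,400.
Stacking rule: highest base plus $11,500 per additional charge. Highest is hit and run at $33,500; 3 additional charges → +$34,500. Combined base = $68,000.
Prior failure to appear (+30%): $68,000 × 1.3 = $88,400.
Continuous local residence of ten or more years (−40%): $88,400 × 0.6 = $53,040.
Offense committed while on probation or parole (+$17,000 flat): $53,040 + $17,000 = $70,040.
$70,040 is within the $800,000 maximum.

$70,040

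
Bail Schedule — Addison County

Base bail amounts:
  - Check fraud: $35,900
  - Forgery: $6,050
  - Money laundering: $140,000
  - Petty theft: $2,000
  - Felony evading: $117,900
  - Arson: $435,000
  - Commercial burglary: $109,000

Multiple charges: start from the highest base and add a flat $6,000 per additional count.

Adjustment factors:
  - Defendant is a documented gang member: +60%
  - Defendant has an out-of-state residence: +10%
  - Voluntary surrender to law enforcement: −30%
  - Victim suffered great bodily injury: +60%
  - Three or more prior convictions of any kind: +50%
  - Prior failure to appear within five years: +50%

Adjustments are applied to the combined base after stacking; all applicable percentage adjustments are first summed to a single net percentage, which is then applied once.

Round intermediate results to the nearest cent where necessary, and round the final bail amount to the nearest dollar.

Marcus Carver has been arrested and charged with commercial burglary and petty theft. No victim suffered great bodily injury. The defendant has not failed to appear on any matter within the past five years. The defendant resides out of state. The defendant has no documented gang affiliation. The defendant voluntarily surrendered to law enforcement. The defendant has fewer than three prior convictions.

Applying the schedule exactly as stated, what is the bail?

$92,000

Base amounts from the schedule: commercial burglary $109,000; petty theft $2,000.
Stacking rule: highest base plus $6,000 per additional charge. Highest is commercial burglary at $109,000; 1 additional charge → +$6,000. Combined base = $115,000.
Net percentage adjustment: +10% −30% = −20%. $115,000 × 0.8 = $92,000.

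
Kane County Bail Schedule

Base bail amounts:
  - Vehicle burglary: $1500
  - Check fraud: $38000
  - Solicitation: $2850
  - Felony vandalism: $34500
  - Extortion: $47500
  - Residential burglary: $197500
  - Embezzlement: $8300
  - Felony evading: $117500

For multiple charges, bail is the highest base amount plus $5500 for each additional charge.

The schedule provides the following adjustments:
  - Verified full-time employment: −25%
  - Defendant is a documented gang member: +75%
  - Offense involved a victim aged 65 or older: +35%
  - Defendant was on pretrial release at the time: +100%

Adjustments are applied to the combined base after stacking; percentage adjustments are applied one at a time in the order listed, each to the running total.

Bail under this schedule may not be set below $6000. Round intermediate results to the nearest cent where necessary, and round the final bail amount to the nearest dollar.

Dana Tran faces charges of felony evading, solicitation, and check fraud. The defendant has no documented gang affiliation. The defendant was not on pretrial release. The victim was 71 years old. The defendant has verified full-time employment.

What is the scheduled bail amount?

$130106

Base amounts from the schedule: felony evading $117500; solicitation $2850; check fraud $38000.
Stacking rule: highest base plus $5500 per additional charge. Highest is felony evading at $117500; 2 additional charges → +$11000. Combined base = $128500.
Verified full-time employment (−25%): $128500 × 0.75 = $96375.
Offense involved a victim aged 65 or older (+35%): $96375 × 1.35 = $130106.25.
$130106.25 is at or above the $6000 minimum.
Rounded to the nearest dollar: $130106.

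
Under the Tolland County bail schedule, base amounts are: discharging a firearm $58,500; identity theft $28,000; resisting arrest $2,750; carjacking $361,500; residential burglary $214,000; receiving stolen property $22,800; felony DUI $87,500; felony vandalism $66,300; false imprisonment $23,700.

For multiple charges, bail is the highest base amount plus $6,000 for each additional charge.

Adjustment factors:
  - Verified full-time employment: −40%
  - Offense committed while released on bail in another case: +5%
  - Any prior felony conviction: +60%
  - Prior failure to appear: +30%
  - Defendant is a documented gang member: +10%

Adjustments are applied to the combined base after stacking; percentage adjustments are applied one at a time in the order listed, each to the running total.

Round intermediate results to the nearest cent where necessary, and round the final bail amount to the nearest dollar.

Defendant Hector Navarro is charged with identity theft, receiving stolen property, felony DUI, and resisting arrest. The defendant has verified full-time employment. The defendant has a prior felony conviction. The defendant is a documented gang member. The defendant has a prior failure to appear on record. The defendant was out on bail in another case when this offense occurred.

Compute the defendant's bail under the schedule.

Base amounts from the schedule: identity theft $28,000; receiving stolen property $22,800; felony DUI $87,500; resisting arrest $2,750.
Stacking rule: highest base plus $6,000 per additional charge. Highest is felony DUI at $87,500; 3 additional charges → +$18,000. Combined base = $105,500.
Verified full-time employment (−40%): $105,500 × 0.6 = $63,300.
Offense committed while released on bail in another case (+5%): $63,300 × 1.05 = $66,465.
Any prior felony conviction (+60%): $66,465 × 1.6 = $106,344.
Prior failure to appear (+30%): $106,344 × 1.3 = $138,247.20.
Defendant is a documented gang member (+10%): $138,247.20 × 1.1 = $152,071.92.
Rounded to the nearest dollar: $152,072.

$152,072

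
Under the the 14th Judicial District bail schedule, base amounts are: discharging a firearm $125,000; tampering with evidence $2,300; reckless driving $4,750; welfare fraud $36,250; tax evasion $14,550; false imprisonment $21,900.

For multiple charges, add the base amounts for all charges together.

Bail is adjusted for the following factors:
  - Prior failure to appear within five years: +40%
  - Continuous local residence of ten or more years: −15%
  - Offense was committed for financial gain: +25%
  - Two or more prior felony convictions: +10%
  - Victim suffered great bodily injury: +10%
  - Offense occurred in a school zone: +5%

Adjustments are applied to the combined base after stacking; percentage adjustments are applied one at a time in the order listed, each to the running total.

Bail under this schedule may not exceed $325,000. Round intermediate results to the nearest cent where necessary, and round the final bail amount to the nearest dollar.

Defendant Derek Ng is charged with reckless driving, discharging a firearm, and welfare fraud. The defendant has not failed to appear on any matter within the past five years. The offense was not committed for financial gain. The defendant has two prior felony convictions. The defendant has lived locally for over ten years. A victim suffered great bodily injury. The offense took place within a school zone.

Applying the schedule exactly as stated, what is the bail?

$179,268

Base amounts from the schedule: reckless driving $4,750; discharging a firearm $125,000; welfare fraud $36,250.
Stacking rule: sum of all bases. $4,750 + $125,000 + $36,250 = $166,000.
Continuous local residence of ten or more years (−15%): $166,000 × 0.85 = $141,100.
Two or more prior felony convictions (+10%): $141,100 × 1.1 = $155,210.
Victim suffered great bodily injury (+10%): $155,210 × 1.1 = $170,731.
Offense occurred in a school zone (+5%): $170,731 × 1.05 = $179,267.55.
$179,267.55 is within the $325,000 maximum.
Rounded to the nearest dollar: $179,268.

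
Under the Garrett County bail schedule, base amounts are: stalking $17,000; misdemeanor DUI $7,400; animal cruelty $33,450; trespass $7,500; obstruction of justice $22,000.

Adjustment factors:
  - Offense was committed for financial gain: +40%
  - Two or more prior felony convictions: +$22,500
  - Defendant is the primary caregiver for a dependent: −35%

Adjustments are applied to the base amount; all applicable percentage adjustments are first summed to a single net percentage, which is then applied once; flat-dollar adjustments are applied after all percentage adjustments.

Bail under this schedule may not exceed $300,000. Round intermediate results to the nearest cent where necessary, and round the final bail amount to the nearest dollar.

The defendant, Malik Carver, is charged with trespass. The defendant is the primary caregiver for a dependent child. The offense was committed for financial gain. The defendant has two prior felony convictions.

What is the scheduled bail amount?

Base amounts from the schedule: trespass $7,500.
Single charge. Combined base = $7,500.
Net percentage adjustment: +40% −35% = +5%. $7,500 × 1.05 = $7,875.
Two or more prior felony convictions (+$22,500 flat): $7,875 + $22,500 = $30,375.
$30,375 is within the $300,000 maximum.

$30,375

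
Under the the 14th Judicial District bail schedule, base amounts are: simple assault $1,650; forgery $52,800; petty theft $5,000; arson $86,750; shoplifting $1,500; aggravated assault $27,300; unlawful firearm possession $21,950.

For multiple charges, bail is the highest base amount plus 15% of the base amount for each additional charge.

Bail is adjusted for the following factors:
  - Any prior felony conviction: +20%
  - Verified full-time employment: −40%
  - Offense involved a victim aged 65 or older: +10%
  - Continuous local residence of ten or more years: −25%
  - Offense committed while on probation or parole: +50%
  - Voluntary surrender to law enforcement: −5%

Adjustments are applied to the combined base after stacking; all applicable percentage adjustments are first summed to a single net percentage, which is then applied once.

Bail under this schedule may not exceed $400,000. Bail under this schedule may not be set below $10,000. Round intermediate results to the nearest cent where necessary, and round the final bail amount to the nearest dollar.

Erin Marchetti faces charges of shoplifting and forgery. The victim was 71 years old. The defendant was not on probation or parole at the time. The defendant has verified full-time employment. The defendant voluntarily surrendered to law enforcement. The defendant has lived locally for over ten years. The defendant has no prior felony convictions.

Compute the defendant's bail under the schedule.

$21,210

Base amounts from the schedule: shoplifting $1,500; forgery $52,800.
Stacking rule: highest base plus 15% of each additional charge. Highest is forgery at $52,800. Additional: $1,500 × 15% = $225. Combined base = $52,800 + $225 = $53,025.
Net percentage adjustment: −40% +10% −25% −5% = −60%. $53,025 × 0.4 = $21,210.
$21,210 is within the $400,000 maximum.
$21,210 is at or above the $10,000 minimum.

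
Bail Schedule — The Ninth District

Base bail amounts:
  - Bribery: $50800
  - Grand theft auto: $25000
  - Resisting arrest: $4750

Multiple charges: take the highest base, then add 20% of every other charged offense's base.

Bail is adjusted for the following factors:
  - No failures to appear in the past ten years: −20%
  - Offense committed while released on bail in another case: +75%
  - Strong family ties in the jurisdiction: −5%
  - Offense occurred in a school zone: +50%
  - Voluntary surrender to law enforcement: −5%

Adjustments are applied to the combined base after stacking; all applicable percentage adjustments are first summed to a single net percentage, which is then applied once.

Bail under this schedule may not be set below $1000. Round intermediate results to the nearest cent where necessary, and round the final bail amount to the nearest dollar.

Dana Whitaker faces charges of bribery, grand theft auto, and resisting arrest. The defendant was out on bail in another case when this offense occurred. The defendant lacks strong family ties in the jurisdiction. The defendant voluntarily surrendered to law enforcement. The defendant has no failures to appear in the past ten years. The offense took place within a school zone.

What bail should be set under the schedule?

Base amounts from the schedule: bribery $50800; grand theft auto $25000; resisting arrest $4750.
Stacking rule: highest base plus 20% of each additional charge. Highest is bribery at $50800. Additional: $25000 × 20% = $5000; $4750 × 20% = $950. Combined base = $50800 + $5950 = $56750.
Net percentage adjustment: −20% +75% +50% −5% = +100%. $56750 × 2 = $113500.
$113500 is at or above the $1000 minimum.

$113500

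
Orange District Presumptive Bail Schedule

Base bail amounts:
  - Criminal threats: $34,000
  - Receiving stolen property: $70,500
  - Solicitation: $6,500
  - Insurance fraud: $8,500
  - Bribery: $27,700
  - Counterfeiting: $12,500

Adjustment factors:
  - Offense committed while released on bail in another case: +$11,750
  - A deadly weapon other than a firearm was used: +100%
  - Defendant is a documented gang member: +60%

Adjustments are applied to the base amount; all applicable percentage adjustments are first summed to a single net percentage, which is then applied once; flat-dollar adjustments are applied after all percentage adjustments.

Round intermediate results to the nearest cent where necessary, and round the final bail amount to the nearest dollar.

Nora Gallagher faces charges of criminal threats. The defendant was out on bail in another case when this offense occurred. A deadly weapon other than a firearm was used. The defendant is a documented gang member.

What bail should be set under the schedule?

$100,150

Base amounts from the schedule: criminal threats $34,000.
Single charge. Combined base = $34,000.
Net percentage adjustment: +100% +60% = +160%. $34,000 × 2.6 = $88,400.
Offense committed while released on bail in another case (+$11,750 flat): $88,400 + $11,750 = $100,150.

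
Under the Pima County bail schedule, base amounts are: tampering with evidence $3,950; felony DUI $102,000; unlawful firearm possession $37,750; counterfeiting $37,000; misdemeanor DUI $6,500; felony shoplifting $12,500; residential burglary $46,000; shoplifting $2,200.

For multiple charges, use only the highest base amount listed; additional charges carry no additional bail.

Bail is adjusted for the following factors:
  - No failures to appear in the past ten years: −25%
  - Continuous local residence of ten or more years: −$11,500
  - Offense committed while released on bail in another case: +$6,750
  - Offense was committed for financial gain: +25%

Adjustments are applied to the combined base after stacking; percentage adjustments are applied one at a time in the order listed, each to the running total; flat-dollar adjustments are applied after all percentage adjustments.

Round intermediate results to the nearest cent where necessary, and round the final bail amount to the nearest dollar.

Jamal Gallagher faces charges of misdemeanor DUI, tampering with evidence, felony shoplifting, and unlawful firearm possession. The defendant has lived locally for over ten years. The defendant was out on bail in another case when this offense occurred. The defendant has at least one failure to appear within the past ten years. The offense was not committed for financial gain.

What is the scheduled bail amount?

$33,000

Base amounts from the schedule: misdemeanor DUI $6,500; tampering with evidence $3,950; felony shoplifting $12,500; unlawful firearm possession $37,750.
Stacking rule: use the highest base only. Highest is unlawful firearm possession at $37,750. Combined base = $37,750.
Continuous local residence of ten or more years (−$11,500 flat): $37,750 − $11,500 = $26,250.
Offense committed while released on bail in another case (+$6,750 flat): $26,250 + $6,750 = $33,000.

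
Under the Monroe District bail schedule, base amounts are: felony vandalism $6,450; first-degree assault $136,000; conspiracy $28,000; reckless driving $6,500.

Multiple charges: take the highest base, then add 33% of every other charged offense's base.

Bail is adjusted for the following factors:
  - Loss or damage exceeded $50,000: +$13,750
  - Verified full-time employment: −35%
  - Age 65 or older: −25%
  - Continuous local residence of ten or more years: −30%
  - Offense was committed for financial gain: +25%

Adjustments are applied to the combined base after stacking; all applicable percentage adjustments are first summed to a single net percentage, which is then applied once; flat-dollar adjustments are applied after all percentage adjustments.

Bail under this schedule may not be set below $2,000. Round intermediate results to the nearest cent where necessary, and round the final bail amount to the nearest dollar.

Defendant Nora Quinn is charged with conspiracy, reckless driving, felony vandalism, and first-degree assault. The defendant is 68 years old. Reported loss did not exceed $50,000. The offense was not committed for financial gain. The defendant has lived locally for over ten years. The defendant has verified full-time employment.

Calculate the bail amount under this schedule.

$14,951

Base amounts from the schedule: conspiracy $28,000; reckless driving $6,500; felony vandalism $6,450; first-degree assault $136,000.
Stacking rule: highest base plus 33% of each additional charge. Highest is first-degree assault at $136,000. Additional: $28,000 × 33% = $9,240; $6,500 × 33% = $2,145; $6,450 × 33% = $2,128.50. Combined base = $136,000 + $13,513.50 = $149,513.50.
Net percentage adjustment: −35% −25% −30% = −90%. $149,513.50 × 0.1 = $14,951.35.
$14,951.35 is at or above the $2,000 minimum.
Rounded to the nearest dollar: $14,951.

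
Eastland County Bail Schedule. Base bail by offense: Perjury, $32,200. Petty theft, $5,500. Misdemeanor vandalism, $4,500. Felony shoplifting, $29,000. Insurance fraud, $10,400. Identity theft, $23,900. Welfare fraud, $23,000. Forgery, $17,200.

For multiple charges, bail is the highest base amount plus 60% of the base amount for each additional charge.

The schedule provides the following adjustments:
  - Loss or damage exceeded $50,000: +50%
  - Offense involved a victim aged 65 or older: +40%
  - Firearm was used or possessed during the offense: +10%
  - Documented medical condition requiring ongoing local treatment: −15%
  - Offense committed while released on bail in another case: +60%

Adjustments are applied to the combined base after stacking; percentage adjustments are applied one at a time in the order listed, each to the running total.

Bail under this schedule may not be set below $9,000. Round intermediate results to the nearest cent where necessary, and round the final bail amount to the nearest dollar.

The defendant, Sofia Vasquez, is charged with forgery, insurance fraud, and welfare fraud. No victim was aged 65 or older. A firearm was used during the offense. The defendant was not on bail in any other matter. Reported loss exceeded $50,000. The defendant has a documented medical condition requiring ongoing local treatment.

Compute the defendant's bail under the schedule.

Base amounts from the schedule: forgery $17,200; insurance fraud $10,400; welfare fraud $23,000.
Stacking rule: highest base plus 60% of each additional charge. Highest is welfare fraud at $23,000. Additional: $17,200 × 60% = $10,320; $10,400 × 60% = $6,240. Combined base = $23,000 + $16,560 = $39,560.
Loss or damage exceeded $50,000 (+50%): $39,560 × 1.5 = $59,340.
Firearm was used or possessed during the offense (+10%): $59,340 × 1.1 = $65,274.
Documented medical condition requiring ongoing local treatment (−15%): $65,274 × 0.85 = $55,482.90.
$55,482.90 is at or above the $9,000 minimum.
Rounded to the nearest dollar: $55,483.

$55,483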